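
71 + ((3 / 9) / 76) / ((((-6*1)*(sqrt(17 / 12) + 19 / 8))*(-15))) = 2591146 / 36495 -4*sqrt(51) / 2080215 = 71.00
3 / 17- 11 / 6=-169 / 102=-1.66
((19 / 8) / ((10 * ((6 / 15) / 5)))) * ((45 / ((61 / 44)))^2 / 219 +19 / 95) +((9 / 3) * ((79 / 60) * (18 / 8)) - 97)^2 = 13522870834233 / 1738451200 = 7778.69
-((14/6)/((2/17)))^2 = -393.36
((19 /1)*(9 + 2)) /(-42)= -209 /42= -4.98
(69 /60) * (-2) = -23 /10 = -2.30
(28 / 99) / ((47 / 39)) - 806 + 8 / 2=-1243538 / 1551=-801.77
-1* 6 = -6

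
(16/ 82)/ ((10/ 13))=52/ 205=0.25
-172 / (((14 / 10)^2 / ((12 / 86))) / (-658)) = 56400 / 7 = 8057.14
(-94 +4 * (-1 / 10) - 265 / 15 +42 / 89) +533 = 562576 / 1335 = 421.41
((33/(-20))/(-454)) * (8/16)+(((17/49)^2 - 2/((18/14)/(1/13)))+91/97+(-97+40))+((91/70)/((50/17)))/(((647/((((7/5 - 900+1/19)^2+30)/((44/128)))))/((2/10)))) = 95664885293313380651671/361182836633960250000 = 264.87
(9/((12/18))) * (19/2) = 513/4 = 128.25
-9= -9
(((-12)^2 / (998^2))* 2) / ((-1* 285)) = -24 / 23655095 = -0.00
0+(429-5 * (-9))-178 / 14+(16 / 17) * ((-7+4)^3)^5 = -1607022691 / 119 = -13504392.36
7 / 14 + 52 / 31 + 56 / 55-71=-231213 / 3410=-67.80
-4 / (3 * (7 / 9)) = -12 / 7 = -1.71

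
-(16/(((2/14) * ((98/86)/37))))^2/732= -162001984/8967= -18066.46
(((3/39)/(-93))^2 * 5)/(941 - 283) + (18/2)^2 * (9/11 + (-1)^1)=-155809347821/10579647078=-14.73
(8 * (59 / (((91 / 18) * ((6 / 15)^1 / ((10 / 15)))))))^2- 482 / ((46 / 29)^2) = 210456523439 / 8761298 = 24021.16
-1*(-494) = 494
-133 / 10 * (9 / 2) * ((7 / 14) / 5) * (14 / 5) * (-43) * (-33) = -11889801 / 500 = -23779.60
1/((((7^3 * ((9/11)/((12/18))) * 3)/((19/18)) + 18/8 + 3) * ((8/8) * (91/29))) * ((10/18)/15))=218196/30472169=0.01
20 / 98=10 / 49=0.20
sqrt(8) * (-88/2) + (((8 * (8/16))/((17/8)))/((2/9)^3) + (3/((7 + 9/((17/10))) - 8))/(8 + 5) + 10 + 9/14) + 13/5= 208725861/1129310 - 88 * sqrt(2)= 60.38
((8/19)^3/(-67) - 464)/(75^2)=-213233104/2584985625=-0.08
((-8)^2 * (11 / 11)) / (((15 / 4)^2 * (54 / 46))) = 23552 / 6075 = 3.88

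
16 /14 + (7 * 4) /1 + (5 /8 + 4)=33.77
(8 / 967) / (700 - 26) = 4 / 325879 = 0.00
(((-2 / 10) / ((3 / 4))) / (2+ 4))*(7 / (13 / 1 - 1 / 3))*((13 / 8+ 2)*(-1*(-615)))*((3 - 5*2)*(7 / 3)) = 407827 / 456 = 894.36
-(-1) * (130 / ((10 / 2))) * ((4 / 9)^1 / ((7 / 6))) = 208 / 21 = 9.90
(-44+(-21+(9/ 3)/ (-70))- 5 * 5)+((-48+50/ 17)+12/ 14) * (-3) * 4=524049/ 1190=440.38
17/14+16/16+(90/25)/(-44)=821/385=2.13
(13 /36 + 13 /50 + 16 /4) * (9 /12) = 4159 /1200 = 3.47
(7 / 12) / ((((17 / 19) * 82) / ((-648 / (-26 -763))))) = 1197 / 183311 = 0.01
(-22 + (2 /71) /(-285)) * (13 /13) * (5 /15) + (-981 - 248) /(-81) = 4283057 /546345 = 7.84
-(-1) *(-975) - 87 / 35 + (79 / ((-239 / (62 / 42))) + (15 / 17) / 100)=-333771575 / 341292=-977.96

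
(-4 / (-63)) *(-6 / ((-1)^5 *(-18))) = -4 / 189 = -0.02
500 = 500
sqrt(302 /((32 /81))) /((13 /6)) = 12.76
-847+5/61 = -51662/61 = -846.92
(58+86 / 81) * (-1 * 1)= -59.06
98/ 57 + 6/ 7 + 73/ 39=7691/ 1729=4.45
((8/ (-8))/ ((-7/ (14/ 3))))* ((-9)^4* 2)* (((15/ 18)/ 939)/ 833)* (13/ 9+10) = 27810/ 260729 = 0.11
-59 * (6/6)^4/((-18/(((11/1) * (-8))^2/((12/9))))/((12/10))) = 114224/5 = 22844.80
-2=-2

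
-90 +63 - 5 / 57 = -1544 / 57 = -27.09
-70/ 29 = -2.41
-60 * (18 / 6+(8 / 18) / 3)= -1700 / 9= -188.89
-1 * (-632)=632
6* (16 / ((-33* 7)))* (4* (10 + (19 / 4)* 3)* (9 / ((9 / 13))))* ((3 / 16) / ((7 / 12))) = -90792 / 539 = -168.45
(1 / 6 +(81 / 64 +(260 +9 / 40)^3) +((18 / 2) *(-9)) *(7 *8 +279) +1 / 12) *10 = 1126050304929 / 6400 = 175945360.15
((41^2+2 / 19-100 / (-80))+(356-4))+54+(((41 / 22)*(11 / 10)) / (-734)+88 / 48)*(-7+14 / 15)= 26072395457 / 12551400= 2077.25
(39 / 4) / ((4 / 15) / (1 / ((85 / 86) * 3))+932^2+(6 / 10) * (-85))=1677 / 149394692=0.00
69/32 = 2.16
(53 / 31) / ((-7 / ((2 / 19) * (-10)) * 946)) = 530 / 1950179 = 0.00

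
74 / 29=2.55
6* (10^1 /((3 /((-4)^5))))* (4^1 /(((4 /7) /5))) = -716800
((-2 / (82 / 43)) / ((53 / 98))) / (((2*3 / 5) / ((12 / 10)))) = -4214 / 2173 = -1.94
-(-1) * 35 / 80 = 0.44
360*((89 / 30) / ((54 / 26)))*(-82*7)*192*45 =-2550213120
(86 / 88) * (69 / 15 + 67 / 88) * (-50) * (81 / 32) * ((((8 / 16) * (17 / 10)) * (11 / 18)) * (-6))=46559583 / 22528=2066.74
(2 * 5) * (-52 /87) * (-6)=1040 /29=35.86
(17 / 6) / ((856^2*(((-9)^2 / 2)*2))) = 17 / 356109696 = 0.00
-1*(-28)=28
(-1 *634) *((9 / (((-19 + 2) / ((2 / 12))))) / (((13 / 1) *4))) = 951 / 884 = 1.08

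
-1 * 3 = -3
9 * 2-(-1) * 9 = 27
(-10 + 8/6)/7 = -26/21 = -1.24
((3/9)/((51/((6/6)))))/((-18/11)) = -11/2754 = -0.00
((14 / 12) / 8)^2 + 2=4657 / 2304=2.02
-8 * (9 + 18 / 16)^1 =-81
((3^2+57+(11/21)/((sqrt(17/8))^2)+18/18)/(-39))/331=-24007/4608513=-0.01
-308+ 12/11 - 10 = -3486/11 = -316.91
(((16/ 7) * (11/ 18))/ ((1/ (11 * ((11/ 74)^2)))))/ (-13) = -29282/ 1121211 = -0.03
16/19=0.84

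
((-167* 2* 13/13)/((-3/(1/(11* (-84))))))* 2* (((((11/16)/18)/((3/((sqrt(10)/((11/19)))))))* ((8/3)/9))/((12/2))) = -3173* sqrt(10)/12124728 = -0.00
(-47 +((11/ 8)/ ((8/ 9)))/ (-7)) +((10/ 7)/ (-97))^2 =-1393325365/ 29506624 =-47.22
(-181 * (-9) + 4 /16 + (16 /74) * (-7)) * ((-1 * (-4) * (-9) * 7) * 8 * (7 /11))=-849912840 /407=-2088237.94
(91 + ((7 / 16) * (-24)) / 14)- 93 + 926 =3693 / 4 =923.25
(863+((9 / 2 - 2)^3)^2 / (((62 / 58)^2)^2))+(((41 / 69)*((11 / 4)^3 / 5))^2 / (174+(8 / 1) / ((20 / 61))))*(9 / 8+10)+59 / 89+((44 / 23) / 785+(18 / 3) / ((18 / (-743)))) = 258756617899843760222779 / 322110241531562557440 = 803.32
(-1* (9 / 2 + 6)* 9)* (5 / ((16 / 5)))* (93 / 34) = -439425 / 1088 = -403.88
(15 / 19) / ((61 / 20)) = 0.26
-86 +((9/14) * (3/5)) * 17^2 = 1783/70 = 25.47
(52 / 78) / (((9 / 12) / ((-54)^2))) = 2592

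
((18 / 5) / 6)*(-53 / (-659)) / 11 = 159 / 36245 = 0.00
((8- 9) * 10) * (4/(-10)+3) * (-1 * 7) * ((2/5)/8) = 91/10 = 9.10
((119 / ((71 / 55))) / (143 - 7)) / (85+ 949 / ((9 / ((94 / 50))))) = 12375 / 5171072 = 0.00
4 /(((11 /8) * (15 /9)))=96 /55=1.75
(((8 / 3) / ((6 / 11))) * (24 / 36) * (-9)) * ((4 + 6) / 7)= -880 / 21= -41.90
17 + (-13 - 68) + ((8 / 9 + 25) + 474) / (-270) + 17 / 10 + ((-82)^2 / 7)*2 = 15793712 / 8505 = 1856.99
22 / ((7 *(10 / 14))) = 22 / 5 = 4.40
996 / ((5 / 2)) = 1992 / 5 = 398.40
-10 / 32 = -5 / 16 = -0.31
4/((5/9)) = 36/5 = 7.20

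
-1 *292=-292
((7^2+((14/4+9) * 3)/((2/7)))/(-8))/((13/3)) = -2163/416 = -5.20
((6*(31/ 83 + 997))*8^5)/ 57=5425201152/ 1577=3440203.65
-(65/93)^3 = -274625/804357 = -0.34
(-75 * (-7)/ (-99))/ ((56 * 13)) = -25/ 3432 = -0.01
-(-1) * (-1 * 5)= -5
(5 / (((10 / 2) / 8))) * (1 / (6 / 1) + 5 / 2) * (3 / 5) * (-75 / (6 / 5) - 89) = -9696 / 5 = -1939.20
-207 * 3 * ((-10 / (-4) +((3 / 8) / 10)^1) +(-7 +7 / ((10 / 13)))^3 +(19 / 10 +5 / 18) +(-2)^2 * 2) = -27294537 / 2000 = -13647.27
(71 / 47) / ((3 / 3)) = 71 / 47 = 1.51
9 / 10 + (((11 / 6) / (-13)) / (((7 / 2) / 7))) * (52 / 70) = 29 / 42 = 0.69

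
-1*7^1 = -7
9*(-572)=-5148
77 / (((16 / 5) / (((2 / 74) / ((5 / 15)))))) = 1.95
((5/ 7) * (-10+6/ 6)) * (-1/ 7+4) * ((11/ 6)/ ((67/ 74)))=-164835/ 3283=-50.21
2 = 2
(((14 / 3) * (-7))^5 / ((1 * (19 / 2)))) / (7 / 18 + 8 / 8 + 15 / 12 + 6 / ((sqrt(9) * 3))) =-10330523392 / 8721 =-1184557.21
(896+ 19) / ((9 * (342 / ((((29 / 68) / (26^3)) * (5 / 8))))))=44225 / 9809938944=0.00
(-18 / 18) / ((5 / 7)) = -7 / 5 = -1.40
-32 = -32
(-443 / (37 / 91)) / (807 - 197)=-1.79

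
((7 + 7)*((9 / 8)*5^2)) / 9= 175 / 4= 43.75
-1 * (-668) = 668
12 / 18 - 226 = -676 / 3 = -225.33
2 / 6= 1 / 3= 0.33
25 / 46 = 0.54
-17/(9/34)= -64.22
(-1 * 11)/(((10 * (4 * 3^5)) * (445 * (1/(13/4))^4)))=-314171/1107302400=-0.00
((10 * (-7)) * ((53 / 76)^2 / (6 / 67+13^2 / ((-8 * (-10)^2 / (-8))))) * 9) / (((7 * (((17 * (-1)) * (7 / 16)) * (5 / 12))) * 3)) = 1355061600 / 512200157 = 2.65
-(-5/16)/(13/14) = 35/104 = 0.34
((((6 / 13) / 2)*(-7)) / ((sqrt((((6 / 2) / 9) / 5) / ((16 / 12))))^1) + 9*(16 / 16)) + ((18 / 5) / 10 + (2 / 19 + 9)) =8771 / 475-42*sqrt(5) / 13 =11.24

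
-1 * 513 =-513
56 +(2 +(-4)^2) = 74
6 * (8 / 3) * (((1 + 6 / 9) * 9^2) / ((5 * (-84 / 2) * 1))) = -10.29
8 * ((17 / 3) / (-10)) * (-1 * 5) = 68 / 3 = 22.67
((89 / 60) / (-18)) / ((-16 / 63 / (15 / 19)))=623 / 2432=0.26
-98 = -98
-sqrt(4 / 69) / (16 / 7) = -7 * sqrt(69) / 552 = -0.11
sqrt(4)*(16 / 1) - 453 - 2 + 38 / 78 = -16478 / 39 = -422.51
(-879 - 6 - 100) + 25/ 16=-15735/ 16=-983.44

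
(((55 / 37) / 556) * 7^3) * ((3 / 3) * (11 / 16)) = 207515 / 329152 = 0.63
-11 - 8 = -19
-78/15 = -26/5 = -5.20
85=85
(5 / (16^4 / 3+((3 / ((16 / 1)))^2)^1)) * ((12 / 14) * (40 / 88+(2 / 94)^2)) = 0.00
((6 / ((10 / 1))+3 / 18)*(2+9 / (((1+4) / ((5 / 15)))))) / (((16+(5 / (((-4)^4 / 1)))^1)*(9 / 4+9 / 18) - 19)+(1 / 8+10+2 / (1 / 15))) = 153088 / 5005725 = 0.03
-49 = -49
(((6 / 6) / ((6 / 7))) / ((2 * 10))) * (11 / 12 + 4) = 413 / 1440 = 0.29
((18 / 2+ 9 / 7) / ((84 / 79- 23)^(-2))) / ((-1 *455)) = -216236808 / 19877585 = -10.88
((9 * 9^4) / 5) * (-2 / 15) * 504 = -19840464 / 25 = -793618.56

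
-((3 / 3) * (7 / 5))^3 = -343 / 125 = -2.74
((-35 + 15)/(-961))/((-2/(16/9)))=-160/8649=-0.02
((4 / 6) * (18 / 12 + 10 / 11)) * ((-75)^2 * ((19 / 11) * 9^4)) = 12387988125 / 121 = 102380067.15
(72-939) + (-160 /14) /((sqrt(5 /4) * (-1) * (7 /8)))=-867 + 256 * sqrt(5) /49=-855.32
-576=-576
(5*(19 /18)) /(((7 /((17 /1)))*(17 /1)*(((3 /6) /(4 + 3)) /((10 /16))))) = 475 /72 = 6.60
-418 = -418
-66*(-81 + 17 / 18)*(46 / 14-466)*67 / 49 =-3439873063 / 1029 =-3342928.15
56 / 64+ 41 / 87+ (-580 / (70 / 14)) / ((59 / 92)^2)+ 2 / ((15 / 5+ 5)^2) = -2720048381 / 9691104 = -280.67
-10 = -10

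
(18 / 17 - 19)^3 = -28372625 / 4913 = -5775.01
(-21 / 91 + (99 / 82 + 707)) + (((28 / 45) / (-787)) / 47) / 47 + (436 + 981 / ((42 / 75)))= 845222627459947 / 291882603285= 2895.76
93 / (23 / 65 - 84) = -6045 / 5437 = -1.11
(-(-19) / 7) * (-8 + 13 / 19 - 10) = -47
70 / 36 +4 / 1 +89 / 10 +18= 1478 / 45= 32.84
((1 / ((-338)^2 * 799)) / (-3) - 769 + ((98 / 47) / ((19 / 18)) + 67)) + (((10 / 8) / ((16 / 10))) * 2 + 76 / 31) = -449047751983795 / 645173797008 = -696.01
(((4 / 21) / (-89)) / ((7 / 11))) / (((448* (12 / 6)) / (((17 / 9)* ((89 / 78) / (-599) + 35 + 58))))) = -812525659 / 1232308074816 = -0.00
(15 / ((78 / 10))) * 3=75 / 13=5.77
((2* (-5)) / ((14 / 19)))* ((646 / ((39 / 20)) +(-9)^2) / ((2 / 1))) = -218215 / 78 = -2797.63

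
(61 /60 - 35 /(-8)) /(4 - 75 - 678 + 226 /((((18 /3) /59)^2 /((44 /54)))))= 52407 /165795040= 0.00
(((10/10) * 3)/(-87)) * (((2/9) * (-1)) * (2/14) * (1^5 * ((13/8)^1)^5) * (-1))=-371293/29933568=-0.01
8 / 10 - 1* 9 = -41 / 5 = -8.20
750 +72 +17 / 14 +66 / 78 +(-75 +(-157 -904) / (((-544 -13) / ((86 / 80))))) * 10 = 19167299 / 202748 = 94.54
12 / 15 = 4 / 5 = 0.80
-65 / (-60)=13 / 12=1.08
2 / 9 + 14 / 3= 44 / 9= 4.89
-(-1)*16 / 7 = 16 / 7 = 2.29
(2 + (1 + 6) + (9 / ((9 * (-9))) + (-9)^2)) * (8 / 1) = 6472 / 9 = 719.11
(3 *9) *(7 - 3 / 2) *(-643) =-190971 / 2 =-95485.50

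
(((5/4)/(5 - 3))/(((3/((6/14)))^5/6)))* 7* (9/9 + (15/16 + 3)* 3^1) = 3075/153664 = 0.02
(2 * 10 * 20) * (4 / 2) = 800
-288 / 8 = -36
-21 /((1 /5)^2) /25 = -21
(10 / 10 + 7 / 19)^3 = 2.56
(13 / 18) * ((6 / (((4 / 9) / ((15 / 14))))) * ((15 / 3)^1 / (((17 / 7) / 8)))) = 2925 / 17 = 172.06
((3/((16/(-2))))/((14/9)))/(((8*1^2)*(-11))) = 27/9856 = 0.00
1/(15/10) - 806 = -2416/3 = -805.33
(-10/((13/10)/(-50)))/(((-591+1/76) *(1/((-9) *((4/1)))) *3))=912000/116779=7.81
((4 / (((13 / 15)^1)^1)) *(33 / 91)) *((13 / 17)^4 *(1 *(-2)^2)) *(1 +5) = 8030880 / 584647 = 13.74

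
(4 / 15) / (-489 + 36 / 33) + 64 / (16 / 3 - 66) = -7732484 / 7325955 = -1.06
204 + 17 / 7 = 1445 / 7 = 206.43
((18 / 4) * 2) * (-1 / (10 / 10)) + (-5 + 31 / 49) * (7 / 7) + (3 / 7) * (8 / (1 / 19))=2537 / 49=51.78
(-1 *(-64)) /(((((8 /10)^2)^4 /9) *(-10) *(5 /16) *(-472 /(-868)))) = -30515625 /15104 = -2020.37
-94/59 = -1.59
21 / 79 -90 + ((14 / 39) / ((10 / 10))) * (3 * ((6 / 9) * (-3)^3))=-112065 / 1027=-109.12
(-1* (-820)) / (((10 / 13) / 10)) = 10660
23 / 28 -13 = -341 / 28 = -12.18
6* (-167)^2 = 167334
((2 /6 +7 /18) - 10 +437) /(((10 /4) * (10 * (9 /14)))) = 53893 /2025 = 26.61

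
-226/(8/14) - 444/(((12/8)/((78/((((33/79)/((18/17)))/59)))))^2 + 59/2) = -51225517996372319/124772651949554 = -410.55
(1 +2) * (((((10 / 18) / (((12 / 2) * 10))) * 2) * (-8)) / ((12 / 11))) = -11 / 27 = -0.41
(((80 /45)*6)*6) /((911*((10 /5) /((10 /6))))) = 160 /2733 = 0.06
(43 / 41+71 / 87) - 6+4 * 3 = 28054 / 3567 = 7.86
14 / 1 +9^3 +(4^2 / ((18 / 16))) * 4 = 7199 / 9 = 799.89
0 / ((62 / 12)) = 0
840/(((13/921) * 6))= 128940/13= 9918.46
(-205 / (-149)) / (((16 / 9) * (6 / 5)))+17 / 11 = 114881 / 52448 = 2.19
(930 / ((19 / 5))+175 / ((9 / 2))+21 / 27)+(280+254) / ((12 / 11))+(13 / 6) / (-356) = 31407853 / 40584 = 773.90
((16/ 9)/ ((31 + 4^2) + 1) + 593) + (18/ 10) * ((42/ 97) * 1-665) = -7898689/ 13095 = -603.18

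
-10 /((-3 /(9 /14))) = 15 /7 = 2.14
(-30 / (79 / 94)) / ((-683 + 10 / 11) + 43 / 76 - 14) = 2357520 / 45935261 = 0.05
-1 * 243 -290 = -533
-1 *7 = -7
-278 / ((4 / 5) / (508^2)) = -89677240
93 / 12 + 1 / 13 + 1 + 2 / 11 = 5153 / 572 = 9.01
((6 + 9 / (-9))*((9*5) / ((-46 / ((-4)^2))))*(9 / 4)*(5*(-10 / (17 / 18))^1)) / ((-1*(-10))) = 364500 / 391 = 932.23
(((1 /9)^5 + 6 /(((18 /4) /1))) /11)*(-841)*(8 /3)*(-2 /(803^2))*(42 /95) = 0.00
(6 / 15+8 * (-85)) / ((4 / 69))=-117231 / 10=-11723.10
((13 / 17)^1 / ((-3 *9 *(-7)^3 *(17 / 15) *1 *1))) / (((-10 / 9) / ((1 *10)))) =-65 / 99127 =-0.00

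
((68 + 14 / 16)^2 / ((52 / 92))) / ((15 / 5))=6982823 / 2496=2797.61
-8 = -8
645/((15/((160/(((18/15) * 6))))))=8600/9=955.56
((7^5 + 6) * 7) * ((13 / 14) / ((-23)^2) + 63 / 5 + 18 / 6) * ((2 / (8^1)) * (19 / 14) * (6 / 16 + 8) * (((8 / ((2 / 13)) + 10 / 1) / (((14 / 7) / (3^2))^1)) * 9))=1349956170687969 / 103040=13101282712.42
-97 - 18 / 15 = -491 / 5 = -98.20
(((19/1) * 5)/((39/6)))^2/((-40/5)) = -9025/338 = -26.70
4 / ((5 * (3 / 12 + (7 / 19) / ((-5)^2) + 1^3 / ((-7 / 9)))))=-10640 / 13579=-0.78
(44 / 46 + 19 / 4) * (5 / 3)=875 / 92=9.51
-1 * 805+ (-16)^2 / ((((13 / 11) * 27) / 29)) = -200891 / 351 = -572.34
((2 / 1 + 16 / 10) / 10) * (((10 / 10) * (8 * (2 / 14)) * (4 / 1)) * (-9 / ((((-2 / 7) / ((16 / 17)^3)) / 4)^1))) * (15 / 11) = 235.74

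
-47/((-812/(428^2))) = 2152412/203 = 10603.01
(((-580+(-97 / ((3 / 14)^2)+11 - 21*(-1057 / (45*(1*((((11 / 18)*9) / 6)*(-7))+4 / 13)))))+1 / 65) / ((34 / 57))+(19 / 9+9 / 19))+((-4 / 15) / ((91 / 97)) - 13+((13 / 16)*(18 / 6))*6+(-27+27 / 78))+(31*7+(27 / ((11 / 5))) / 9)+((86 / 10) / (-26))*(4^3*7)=-39107711425957 / 8532742680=-4583.25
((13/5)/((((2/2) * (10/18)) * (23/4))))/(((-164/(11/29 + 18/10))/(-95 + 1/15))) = 1.03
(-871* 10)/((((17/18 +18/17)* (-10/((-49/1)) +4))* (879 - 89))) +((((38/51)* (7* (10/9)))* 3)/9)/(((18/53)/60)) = 7005080650603/20605349511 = 339.96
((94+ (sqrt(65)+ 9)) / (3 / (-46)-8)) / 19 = -4738 / 7049-46 *sqrt(65) / 7049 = -0.72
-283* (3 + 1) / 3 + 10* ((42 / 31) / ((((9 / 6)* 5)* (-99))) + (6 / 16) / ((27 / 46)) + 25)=-742469 / 6138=-120.96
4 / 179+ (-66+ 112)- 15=5553 / 179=31.02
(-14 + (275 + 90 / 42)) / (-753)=-614 / 1757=-0.35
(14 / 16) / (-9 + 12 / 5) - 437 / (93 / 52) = -2000797 / 8184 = -244.48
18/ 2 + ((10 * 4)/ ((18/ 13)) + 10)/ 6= 15.48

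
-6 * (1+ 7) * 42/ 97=-2016/ 97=-20.78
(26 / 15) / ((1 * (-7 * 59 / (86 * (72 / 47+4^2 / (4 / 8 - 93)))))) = -3774368 / 7695075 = -0.49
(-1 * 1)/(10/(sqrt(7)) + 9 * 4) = -63/2243 + 5 * sqrt(7)/4486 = -0.03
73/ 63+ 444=28045/ 63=445.16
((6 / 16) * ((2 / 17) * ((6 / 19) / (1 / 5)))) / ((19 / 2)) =45 / 6137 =0.01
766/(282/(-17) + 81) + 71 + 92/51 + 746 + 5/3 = 15494434/18615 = 832.36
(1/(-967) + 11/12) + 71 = 834509/11604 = 71.92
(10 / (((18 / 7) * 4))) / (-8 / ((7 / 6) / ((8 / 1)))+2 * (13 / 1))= -245 / 7272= -0.03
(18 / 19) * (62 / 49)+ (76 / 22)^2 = 1479400 / 112651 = 13.13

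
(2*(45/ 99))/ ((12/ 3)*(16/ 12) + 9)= 30/ 473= 0.06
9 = 9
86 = 86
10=10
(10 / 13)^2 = 100 / 169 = 0.59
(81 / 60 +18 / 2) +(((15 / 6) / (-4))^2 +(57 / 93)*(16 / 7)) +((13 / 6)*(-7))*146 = -458760593 / 208320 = -2202.19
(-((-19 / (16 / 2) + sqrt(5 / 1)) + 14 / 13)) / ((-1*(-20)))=27 / 416 - sqrt(5) / 20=-0.05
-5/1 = -5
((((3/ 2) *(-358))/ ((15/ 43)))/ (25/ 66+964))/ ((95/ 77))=-1.29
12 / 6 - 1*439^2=-192719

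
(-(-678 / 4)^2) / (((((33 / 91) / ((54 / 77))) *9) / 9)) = -13445757 / 242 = -55560.98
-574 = -574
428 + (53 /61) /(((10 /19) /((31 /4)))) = 1075537 /2440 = 440.79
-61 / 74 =-0.82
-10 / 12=-5 / 6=-0.83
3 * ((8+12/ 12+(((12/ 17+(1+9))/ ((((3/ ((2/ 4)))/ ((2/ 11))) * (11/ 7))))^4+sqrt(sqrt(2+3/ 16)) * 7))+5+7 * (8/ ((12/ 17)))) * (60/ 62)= 315 * 35^(1/ 4)/ 31+1353528532117093360/ 4995067599900279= 295.69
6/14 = 0.43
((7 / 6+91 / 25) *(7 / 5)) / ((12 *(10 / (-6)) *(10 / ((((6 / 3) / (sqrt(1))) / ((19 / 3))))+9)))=-5047 / 610000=-0.01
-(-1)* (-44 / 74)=-22 / 37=-0.59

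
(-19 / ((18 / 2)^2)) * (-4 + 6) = -38 / 81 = -0.47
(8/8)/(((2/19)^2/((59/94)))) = 21299/376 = 56.65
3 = 3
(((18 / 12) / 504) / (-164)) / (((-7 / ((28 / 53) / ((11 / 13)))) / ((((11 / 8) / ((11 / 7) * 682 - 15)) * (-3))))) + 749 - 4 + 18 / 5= 748.60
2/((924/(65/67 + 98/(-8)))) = -3023/123816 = -0.02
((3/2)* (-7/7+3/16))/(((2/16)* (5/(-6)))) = 117/10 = 11.70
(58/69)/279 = 58/19251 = 0.00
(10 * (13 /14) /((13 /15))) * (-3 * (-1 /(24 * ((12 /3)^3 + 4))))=75 /3808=0.02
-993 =-993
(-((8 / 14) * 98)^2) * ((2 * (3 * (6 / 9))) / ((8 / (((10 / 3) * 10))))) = -156800 / 3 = -52266.67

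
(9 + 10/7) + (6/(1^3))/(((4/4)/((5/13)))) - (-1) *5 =1614/91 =17.74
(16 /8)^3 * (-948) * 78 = -591552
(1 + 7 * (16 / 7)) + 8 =25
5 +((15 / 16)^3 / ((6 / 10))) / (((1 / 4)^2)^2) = 5705 / 16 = 356.56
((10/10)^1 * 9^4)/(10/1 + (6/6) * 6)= 410.06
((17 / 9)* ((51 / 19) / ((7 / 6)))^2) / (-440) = -44217 / 1945790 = -0.02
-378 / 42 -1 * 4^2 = -25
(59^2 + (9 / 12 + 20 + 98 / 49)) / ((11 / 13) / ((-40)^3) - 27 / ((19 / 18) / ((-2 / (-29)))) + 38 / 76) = -1606231120000 / 579494061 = -2771.78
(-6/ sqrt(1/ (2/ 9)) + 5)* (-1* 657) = -3285 + 1314* sqrt(2) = -1426.72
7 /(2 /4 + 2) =14 /5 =2.80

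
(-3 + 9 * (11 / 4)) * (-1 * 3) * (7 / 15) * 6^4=-197316 / 5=-39463.20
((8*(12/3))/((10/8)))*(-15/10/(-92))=48/115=0.42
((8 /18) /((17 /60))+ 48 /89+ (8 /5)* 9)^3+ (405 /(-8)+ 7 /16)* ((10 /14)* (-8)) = 4785.41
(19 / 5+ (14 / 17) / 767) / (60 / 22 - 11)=-0.46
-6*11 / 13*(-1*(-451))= -29766 / 13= -2289.69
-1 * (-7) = 7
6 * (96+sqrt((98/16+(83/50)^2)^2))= 1573209/2500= 629.28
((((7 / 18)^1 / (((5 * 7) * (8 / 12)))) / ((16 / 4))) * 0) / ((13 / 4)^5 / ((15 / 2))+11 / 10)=0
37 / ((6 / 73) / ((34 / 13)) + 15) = 45917 / 18654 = 2.46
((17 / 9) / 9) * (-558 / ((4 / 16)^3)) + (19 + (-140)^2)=109115 / 9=12123.89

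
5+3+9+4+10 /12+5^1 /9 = 403 /18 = 22.39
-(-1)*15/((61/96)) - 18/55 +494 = 1735472/3355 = 517.28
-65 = -65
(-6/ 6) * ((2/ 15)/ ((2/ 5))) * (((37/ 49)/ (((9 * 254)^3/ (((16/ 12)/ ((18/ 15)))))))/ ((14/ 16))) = -370/ 13829184648027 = -0.00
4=4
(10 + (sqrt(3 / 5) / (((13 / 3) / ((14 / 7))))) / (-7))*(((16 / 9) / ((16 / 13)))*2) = 260 / 9 - 4*sqrt(15) / 105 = 28.74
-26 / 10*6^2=-468 / 5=-93.60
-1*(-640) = 640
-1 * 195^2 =-38025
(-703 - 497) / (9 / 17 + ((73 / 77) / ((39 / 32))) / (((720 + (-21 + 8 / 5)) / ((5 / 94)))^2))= -2266.67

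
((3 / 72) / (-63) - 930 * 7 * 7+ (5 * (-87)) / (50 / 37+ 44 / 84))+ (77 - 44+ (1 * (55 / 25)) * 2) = -504093195877 / 11014920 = -45764.58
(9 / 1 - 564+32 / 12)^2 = 2745649 / 9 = 305072.11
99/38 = 2.61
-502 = -502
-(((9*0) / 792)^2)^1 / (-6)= 0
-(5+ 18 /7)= -53 /7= -7.57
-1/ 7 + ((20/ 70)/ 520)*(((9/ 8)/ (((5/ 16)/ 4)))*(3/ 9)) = -319/ 2275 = -0.14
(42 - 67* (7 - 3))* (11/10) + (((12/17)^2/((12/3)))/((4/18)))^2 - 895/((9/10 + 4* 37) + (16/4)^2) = -10277338901/40507685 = -253.71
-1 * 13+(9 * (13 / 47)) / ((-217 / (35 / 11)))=-208936 / 16027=-13.04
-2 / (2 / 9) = -9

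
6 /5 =1.20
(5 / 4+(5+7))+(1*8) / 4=61 / 4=15.25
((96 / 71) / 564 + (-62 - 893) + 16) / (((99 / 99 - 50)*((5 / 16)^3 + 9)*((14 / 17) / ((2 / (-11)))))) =-218187345920 / 465710041489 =-0.47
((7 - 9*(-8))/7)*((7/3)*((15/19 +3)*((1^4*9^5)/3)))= 37318968/19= 1964156.21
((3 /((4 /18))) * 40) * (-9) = -4860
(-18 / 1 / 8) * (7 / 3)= -21 / 4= -5.25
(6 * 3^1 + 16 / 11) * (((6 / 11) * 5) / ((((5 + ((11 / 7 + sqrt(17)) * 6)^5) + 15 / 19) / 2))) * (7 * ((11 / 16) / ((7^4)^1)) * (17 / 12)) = -2809788599578973215 / 15976319243698077714269168 + 485751922869643920 * sqrt(17) / 10983719480042428428560053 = 0.00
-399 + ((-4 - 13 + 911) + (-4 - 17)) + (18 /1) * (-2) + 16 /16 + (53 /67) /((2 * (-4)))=235251 /536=438.90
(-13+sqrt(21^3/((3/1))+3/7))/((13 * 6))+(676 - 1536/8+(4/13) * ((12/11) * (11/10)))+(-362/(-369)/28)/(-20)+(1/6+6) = sqrt(37821)/273+658641983/1343160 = 491.08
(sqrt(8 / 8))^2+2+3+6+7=19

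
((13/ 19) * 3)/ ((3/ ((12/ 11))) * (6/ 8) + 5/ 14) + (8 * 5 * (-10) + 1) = -2050083/ 5149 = -398.15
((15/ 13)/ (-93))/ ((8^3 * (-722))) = 5/ 148974592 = 0.00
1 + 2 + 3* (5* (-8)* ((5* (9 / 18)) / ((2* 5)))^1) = -27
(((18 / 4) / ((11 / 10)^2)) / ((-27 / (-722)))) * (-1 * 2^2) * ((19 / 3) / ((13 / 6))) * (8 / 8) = -5487200 / 4719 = -1162.79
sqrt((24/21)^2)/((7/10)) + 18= 962/49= 19.63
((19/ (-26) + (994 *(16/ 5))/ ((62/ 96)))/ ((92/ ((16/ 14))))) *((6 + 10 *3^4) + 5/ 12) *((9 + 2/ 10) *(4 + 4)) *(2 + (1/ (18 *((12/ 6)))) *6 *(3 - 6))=388847769718/ 70525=5513616.02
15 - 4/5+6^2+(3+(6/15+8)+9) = 353/5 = 70.60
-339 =-339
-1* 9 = -9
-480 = -480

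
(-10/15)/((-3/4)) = 0.89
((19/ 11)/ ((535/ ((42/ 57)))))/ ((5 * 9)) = 14/ 264825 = 0.00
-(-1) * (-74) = -74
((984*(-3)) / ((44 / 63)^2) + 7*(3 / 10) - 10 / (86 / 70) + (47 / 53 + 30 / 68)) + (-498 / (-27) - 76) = -2579638107353 / 421911270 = -6114.17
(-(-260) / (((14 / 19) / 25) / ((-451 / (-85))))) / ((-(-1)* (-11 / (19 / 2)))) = -4810325 / 119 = -40422.90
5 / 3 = 1.67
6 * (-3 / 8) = -9 / 4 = -2.25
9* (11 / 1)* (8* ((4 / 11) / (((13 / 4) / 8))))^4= 9895604649984 / 38014691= 260310.01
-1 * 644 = -644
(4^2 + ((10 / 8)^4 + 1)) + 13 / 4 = 5809 / 256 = 22.69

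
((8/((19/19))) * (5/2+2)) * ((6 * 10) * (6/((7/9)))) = 16662.86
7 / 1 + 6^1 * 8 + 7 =62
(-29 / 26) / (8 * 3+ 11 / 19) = -551 / 12142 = -0.05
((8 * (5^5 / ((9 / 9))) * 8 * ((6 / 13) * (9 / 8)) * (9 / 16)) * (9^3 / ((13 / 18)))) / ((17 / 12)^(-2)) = 159985884375 / 1352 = 118332754.72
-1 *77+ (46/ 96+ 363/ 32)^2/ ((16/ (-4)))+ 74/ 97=-397567105/ 3575808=-111.18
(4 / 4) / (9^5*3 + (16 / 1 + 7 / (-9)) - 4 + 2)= 9 / 1594442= 0.00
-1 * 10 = -10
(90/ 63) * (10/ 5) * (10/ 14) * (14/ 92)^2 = 0.05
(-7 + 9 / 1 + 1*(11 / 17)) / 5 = 9 / 17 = 0.53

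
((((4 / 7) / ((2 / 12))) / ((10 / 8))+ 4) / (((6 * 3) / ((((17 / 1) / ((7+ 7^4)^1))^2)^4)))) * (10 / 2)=411569689019 / 35609216201629440975940091904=0.00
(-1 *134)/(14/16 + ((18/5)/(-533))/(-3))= -2856880/18703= -152.75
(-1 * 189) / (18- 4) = -27 / 2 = -13.50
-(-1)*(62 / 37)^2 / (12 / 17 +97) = 65348 / 2273909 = 0.03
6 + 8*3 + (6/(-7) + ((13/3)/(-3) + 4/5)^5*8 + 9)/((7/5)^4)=158234960231/4962182715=31.89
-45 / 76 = -0.59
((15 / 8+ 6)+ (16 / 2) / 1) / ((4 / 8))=127 / 4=31.75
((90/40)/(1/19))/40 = 171/160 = 1.07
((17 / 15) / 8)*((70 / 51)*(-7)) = -49 / 36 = -1.36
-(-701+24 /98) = 34337 /49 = 700.76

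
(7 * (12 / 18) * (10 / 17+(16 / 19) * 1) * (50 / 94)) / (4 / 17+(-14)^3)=-13475 / 10413273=-0.00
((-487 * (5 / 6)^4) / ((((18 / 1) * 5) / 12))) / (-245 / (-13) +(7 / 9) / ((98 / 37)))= -5539625 / 3385908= -1.64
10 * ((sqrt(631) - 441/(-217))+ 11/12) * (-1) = -10 * sqrt(631) - 5485/186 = -280.69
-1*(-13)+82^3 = 551381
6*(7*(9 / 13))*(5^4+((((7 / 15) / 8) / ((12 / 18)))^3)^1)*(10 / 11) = 4652312679 / 281600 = 16521.00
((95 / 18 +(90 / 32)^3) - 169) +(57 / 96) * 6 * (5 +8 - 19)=-6003299 / 36864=-162.85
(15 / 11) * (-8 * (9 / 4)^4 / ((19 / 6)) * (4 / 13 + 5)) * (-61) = 1242686205 / 43472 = 28585.90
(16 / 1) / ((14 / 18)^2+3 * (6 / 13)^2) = 12.86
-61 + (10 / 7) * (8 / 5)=-411 / 7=-58.71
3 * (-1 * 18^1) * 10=-540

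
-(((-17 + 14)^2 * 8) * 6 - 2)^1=-430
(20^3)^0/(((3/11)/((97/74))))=1067/222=4.81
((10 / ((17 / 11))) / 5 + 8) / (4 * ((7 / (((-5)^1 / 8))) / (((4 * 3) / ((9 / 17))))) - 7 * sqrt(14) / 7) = 9480 / 5209 - 33575 * sqrt(14) / 36463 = -1.63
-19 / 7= -2.71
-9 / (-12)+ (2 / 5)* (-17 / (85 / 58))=-389 / 100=-3.89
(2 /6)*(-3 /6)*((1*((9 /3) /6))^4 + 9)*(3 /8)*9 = -1305 /256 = -5.10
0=0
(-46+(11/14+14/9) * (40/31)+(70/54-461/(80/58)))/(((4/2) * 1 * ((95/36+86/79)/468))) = -271429109211/11502085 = -23598.25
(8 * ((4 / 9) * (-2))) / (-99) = 64 / 891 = 0.07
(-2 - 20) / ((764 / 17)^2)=-3179 / 291848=-0.01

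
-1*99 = -99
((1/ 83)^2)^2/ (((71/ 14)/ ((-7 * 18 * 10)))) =-17640/ 3369540791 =-0.00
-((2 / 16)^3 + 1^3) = -513 / 512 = -1.00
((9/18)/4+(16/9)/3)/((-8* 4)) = -0.02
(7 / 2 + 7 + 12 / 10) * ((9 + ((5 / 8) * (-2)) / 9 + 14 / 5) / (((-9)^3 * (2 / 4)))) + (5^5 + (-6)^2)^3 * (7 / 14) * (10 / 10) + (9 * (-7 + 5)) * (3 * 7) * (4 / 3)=1151253613373563 / 72900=15792230636.13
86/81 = 1.06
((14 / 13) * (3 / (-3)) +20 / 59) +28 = 20910 / 767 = 27.26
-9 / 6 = -3 / 2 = -1.50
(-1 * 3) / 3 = -1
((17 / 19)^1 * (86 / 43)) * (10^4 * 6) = 2040000 / 19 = 107368.42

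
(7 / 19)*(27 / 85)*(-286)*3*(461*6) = -448540092 / 1615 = -277733.80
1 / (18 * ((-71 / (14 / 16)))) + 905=9252713 / 10224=905.00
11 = 11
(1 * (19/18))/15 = 19/270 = 0.07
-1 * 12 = -12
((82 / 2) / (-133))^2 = 1681 / 17689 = 0.10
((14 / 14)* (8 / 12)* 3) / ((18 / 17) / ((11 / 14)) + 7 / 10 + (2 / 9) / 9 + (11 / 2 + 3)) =75735 / 400346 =0.19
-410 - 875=-1285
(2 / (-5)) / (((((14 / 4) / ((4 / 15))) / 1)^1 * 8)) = -2 / 525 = -0.00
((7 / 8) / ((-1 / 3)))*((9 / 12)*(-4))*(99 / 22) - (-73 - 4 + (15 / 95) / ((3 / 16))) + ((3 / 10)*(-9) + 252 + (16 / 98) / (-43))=360.89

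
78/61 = 1.28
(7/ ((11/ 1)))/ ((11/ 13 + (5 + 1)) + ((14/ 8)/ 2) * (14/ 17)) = 6188/ 73579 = 0.08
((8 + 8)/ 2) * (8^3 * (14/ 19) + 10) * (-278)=-16364192/ 19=-861273.26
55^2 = 3025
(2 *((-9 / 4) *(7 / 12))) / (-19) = 0.14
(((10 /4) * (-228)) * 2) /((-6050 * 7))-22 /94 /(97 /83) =-0.17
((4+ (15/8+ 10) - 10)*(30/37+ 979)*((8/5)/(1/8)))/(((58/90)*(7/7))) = 122680152/1073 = 114333.79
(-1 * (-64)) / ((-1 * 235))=-64 / 235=-0.27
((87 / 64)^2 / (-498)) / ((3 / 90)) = -37845 / 339968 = -0.11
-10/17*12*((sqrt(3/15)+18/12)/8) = -45/34-3*sqrt(5)/17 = -1.72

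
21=21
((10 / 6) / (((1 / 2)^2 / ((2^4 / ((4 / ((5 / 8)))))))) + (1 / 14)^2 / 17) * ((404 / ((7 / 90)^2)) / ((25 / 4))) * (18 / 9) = 14538444192 / 40817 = 356186.01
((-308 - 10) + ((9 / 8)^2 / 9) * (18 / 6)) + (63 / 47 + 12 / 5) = -4720119 / 15040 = -313.84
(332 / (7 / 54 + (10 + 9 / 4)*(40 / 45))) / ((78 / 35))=2988 / 221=13.52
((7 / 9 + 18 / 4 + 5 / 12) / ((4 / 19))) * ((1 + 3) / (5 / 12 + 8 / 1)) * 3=3895 / 101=38.56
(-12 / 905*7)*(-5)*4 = 336 / 181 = 1.86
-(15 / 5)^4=-81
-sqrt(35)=-5.92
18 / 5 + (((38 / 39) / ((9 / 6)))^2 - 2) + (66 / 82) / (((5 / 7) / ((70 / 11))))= 25796902 / 2806245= 9.19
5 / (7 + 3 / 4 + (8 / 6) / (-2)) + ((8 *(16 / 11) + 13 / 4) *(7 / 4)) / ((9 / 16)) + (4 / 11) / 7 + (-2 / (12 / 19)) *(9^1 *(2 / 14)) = 43.00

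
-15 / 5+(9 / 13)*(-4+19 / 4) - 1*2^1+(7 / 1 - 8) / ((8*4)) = -1877 / 416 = -4.51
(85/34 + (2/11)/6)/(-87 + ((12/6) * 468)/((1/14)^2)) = 167/12102354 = 0.00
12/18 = 2/3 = 0.67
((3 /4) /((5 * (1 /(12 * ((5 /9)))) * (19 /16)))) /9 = 16 /171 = 0.09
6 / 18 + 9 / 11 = 38 / 33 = 1.15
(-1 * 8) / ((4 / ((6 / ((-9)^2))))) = -4 / 27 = -0.15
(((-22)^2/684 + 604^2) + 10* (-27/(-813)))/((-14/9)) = -16905986437/72086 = -234525.24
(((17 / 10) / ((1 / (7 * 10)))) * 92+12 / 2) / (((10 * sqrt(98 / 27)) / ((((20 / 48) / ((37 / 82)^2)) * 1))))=9206837 * sqrt(6) / 19166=1176.67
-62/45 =-1.38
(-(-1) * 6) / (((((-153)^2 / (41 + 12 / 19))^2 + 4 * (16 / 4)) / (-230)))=-863439780 / 197831253337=-0.00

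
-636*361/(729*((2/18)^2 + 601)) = -38266/73023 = -0.52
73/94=0.78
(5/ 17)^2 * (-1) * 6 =-150/ 289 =-0.52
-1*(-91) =91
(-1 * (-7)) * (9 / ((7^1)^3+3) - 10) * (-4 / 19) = 48314 / 3287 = 14.70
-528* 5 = -2640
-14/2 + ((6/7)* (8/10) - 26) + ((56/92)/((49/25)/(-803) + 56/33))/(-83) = -31481428491/974095885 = -32.32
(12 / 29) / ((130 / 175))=210 / 377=0.56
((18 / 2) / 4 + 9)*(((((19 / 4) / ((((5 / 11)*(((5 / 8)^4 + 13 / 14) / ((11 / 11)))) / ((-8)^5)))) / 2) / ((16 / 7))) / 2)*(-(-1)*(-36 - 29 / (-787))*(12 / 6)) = 227948119719936 / 8132071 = 28030758.67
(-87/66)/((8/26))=-4.28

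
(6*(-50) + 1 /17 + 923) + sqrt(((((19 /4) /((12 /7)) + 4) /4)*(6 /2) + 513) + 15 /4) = sqrt(33397) /8 + 10592 /17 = 645.90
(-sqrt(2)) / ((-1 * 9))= sqrt(2) / 9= 0.16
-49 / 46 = -1.07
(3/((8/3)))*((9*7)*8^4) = 290304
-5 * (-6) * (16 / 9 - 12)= -920 / 3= -306.67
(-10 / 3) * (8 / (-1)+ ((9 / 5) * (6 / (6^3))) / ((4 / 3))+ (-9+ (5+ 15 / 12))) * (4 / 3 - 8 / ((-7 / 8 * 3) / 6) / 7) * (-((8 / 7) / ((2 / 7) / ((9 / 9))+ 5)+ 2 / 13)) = -11059585 / 212121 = -52.14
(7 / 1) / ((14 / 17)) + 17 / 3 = 85 / 6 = 14.17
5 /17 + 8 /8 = 22 /17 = 1.29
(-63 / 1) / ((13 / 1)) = -63 / 13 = -4.85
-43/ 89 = -0.48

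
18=18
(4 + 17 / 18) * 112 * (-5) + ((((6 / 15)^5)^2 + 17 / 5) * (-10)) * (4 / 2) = -49867224364 / 17578125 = -2836.89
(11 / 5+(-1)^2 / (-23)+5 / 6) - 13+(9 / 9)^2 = -6217 / 690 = -9.01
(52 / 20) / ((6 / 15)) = 13 / 2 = 6.50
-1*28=-28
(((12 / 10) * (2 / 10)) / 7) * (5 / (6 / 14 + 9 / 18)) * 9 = 108 / 65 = 1.66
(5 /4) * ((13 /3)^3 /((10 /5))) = 10985 /216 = 50.86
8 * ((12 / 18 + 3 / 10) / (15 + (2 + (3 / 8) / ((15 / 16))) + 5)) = 0.35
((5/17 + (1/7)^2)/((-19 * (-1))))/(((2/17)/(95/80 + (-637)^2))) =850494313/14896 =57095.48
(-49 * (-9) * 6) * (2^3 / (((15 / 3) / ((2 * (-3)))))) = -127008 / 5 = -25401.60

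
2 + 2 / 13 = 28 / 13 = 2.15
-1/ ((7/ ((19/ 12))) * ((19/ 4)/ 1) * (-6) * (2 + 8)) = 1/ 1260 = 0.00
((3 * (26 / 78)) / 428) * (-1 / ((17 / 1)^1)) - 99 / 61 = -720385 / 443836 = -1.62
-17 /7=-2.43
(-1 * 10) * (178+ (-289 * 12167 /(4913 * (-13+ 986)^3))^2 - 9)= -414439927426205664171380 /245230726287694783321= -1690.00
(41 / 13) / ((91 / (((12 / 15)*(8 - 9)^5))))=-164 / 5915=-0.03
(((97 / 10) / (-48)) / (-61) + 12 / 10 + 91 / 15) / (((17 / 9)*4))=127719 / 132736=0.96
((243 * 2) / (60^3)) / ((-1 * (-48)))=3 / 64000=0.00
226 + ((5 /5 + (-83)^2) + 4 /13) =92512 /13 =7116.31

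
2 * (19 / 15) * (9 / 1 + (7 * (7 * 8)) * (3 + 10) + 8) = 194294 / 15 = 12952.93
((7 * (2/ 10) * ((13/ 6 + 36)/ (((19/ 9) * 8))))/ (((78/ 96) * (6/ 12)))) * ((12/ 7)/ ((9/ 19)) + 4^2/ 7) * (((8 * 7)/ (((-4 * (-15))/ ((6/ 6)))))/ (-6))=-397544/ 55575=-7.15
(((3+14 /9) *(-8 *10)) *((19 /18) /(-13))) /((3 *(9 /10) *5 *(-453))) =-62320 /12879243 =-0.00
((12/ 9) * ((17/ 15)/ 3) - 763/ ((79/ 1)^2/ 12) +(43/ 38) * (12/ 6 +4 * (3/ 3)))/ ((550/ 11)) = 93265247/ 800408250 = 0.12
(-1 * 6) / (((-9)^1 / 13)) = 26 / 3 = 8.67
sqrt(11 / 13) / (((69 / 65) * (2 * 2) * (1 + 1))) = 5 * sqrt(143) / 552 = 0.11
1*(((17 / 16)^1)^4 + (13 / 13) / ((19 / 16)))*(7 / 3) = 18448325 / 3735552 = 4.94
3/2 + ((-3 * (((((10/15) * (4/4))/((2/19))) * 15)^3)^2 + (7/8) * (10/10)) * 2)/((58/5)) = -88211026874617/232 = -380219943425.07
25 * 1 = 25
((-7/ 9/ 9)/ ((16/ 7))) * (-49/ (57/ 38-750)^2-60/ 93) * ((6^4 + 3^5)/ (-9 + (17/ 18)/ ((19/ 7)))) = -99116455298/ 22840612729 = -4.34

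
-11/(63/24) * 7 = -88/3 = -29.33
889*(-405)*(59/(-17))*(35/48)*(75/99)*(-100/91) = -7375921875/9724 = -758527.55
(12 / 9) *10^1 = 40 / 3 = 13.33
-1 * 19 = -19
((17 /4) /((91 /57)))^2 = 938961 /132496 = 7.09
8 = 8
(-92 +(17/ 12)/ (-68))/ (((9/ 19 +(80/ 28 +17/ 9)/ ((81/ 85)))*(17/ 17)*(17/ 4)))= -142753023/ 35959216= -3.97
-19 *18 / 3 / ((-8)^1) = 57 / 4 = 14.25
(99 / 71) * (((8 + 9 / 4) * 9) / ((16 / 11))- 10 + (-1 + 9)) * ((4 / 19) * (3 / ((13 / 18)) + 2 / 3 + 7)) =59802303 / 280592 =213.13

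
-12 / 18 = -2 / 3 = -0.67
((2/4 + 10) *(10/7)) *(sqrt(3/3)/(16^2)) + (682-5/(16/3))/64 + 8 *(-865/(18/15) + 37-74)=-18591641/3072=-6051.97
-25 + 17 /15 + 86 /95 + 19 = -1129 /285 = -3.96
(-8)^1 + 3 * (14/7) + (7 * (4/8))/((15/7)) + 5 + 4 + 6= 439/30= 14.63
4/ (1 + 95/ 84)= 336/ 179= 1.88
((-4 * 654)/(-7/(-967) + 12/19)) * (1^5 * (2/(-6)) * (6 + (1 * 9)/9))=112148792/11737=9555.15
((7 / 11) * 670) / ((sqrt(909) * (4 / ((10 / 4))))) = 11725 * sqrt(101) / 13332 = 8.84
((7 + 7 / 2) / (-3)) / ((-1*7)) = 1 / 2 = 0.50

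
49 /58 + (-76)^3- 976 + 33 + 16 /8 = -439916.16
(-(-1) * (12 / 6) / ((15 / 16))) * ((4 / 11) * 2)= 256 / 165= 1.55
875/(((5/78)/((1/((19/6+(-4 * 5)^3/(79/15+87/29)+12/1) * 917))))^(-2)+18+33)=577445798044028571875/33656840800491004539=17.16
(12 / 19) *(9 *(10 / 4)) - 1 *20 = -5.79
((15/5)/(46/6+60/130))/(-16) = -0.02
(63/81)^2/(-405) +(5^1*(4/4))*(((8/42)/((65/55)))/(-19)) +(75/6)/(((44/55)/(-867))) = -13546.92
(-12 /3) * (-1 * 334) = 1336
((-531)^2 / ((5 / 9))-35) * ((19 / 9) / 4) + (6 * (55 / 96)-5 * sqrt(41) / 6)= 192850499 / 720-5 * sqrt(41) / 6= 267842.58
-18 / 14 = -9 / 7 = -1.29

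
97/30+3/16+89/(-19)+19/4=15899/4560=3.49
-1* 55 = -55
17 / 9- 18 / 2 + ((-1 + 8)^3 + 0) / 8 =2575 / 72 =35.76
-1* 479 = -479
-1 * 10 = -10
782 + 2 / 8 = 3129 / 4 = 782.25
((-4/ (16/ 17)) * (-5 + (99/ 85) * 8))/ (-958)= 367/ 19160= 0.02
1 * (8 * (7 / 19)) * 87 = 4872 / 19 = 256.42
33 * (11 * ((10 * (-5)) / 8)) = -9075 / 4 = -2268.75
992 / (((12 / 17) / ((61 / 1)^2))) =15687736 / 3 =5229245.33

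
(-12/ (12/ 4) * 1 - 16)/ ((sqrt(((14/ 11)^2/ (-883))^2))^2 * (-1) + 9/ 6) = -91323413192/ 6849240623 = -13.33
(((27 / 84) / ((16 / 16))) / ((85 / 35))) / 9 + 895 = 60861 / 68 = 895.01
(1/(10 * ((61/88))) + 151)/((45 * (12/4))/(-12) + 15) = 184396/4575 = 40.31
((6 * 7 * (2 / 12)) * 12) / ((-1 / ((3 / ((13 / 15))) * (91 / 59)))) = -448.47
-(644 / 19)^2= -414736 / 361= -1148.85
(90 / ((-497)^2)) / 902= 45 / 111401059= 0.00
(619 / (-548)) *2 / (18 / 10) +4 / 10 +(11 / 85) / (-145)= -26015621 / 30393450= -0.86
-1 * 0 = 0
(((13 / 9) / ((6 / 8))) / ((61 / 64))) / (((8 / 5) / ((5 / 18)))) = 5200 / 14823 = 0.35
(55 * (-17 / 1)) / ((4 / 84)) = -19635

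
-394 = -394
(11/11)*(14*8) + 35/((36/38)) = 2681/18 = 148.94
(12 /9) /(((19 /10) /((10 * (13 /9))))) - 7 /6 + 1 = 10229 /1026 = 9.97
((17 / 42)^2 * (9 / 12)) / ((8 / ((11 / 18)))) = 3179 / 338688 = 0.01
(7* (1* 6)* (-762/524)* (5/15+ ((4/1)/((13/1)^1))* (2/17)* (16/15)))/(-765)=365379/12304175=0.03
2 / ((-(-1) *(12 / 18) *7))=3 / 7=0.43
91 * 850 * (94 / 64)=1817725 / 16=113607.81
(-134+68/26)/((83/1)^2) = -1708/89557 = -0.02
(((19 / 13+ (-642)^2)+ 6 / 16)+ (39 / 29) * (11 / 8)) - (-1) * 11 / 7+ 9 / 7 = 412170.54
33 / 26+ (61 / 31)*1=2609 / 806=3.24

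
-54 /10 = -27 /5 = -5.40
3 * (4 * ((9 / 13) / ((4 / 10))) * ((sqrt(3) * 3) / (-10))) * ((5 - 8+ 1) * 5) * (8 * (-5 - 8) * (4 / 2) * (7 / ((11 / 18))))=-1632960 * sqrt(3) / 11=-257124.52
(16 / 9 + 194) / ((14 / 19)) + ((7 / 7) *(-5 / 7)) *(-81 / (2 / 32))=75059 / 63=1191.41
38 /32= 19 /16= 1.19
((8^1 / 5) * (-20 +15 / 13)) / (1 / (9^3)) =-285768 / 13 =-21982.15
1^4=1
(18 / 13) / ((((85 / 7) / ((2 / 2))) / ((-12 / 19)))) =-0.07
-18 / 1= -18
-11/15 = -0.73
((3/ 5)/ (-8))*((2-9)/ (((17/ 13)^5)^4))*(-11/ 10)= -4390146631997464670363031/ 1625692562659029008960640400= -0.00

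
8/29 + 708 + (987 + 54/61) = 3000509/1769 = 1696.16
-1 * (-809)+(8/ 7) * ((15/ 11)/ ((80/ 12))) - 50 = 58461/ 77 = 759.23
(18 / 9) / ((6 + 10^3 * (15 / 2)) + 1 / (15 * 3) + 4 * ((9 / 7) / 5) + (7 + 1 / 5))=630 / 2366989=0.00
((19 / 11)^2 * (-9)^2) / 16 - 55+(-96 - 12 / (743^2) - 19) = -165547925303 / 1068766864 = -154.90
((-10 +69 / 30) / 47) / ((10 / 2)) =-77 / 2350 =-0.03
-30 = -30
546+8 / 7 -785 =-1665 / 7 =-237.86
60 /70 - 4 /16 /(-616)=2113 /2464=0.86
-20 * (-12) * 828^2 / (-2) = -82270080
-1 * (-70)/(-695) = -14/139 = -0.10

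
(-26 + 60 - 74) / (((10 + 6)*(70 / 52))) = -13 / 7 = -1.86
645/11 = 58.64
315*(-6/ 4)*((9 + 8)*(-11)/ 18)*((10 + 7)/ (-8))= -10431.09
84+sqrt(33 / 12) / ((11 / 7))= 7 * sqrt(11) / 22+84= 85.06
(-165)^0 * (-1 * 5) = -5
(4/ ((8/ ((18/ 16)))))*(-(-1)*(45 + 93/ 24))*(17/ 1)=59823/ 128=467.37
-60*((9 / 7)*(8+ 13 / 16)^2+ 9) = -2925855 / 448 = -6530.93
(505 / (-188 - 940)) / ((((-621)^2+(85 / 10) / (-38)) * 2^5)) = -9595 / 264481699776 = -0.00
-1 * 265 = -265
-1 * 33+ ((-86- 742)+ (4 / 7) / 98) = -295321 / 343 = -860.99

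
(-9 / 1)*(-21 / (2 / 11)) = 2079 / 2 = 1039.50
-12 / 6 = -2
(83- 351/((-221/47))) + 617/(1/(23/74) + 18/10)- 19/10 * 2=13576604/49045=276.82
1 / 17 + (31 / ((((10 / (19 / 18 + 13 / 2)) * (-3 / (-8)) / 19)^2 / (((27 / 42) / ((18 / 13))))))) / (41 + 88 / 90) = 45749865971 / 91040355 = 502.52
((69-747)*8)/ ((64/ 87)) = -29493/ 4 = -7373.25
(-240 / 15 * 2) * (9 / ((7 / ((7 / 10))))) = -144 / 5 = -28.80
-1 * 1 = -1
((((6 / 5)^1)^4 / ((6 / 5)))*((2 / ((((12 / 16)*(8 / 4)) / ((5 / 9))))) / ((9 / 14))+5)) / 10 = 1196 / 1125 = 1.06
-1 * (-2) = 2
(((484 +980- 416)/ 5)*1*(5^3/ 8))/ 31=3275/ 31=105.65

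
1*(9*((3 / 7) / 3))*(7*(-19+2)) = -153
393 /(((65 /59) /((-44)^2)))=690615.88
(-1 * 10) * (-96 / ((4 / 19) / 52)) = 237120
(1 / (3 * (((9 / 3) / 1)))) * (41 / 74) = 41 / 666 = 0.06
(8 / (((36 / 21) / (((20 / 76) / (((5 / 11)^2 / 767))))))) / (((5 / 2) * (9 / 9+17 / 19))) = 649649 / 675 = 962.44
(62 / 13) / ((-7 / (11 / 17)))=-682 / 1547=-0.44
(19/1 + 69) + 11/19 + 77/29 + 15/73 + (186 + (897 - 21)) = 46394801/40223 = 1153.44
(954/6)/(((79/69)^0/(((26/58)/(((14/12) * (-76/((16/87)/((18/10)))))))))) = -27560/335559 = -0.08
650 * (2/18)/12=325/54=6.02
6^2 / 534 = 6 / 89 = 0.07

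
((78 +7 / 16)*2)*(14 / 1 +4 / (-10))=4267 / 2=2133.50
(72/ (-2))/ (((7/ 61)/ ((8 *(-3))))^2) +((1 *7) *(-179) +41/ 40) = -3088800111/ 1960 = -1575918.42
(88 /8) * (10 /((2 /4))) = 220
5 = 5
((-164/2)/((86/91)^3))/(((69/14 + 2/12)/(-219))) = 142092594189/34028996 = 4175.63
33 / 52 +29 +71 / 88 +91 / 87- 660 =-62554601 / 99528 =-628.51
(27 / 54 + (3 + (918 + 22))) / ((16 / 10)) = 9435 / 16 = 589.69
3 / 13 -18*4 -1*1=-946 / 13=-72.77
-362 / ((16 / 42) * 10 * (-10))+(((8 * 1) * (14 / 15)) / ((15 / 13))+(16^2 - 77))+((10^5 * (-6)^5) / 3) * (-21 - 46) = 12503808140381 / 720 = 17366400194.97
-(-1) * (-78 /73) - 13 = -1027 /73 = -14.07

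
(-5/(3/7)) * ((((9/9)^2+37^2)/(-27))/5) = 9590/81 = 118.40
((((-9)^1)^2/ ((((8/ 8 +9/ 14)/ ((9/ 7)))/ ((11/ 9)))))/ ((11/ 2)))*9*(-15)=-43740/ 23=-1901.74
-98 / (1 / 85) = -8330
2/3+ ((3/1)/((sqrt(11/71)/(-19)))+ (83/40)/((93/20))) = 69/62 - 57 * sqrt(781)/11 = -143.70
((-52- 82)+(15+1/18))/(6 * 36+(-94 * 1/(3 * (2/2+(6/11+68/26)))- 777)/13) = -16560635/21671358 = -0.76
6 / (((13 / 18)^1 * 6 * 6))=3 / 13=0.23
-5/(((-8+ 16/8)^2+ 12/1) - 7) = -5/41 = -0.12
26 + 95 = 121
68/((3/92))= 6256/3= 2085.33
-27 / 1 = -27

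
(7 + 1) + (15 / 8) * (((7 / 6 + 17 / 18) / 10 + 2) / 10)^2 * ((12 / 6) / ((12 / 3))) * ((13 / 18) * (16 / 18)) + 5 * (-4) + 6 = -104461187 / 17496000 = -5.97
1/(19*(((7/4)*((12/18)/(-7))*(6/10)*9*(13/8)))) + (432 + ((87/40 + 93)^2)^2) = 466953092853810223/5690880000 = 82052879.85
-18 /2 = -9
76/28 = 19/7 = 2.71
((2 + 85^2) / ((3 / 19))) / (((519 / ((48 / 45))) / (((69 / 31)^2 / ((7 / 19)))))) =7360709136 / 5818855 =1264.98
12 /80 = 3 /20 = 0.15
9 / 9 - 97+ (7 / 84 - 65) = -1931 / 12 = -160.92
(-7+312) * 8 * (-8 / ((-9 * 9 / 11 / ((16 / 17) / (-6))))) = -1717760 / 4131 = -415.82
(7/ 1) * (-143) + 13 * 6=-923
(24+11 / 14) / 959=347 / 13426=0.03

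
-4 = -4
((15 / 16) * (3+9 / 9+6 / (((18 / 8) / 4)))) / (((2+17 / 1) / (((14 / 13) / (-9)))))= -385 / 4446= -0.09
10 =10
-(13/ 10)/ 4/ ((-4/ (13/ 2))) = 169/ 320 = 0.53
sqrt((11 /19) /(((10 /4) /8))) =4 *sqrt(1045) /95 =1.36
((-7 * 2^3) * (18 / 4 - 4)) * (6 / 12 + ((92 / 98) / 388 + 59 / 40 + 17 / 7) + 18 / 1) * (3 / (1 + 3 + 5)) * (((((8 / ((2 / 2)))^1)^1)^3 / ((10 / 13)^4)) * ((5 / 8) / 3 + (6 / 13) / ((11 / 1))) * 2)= -2923361269244 / 19096875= -153080.61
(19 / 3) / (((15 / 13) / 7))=1729 / 45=38.42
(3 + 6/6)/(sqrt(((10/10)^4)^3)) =4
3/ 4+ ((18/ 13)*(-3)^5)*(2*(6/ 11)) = -209523/ 572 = -366.30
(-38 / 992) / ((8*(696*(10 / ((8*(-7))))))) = 0.00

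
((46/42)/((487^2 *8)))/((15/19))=437/597665880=0.00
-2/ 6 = -1/ 3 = -0.33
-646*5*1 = -3230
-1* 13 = -13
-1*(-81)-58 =23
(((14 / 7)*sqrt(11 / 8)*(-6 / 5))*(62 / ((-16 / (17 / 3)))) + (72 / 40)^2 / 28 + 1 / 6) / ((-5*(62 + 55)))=-527*sqrt(22) / 23400 - 593 / 1228500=-0.11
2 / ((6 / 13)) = 13 / 3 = 4.33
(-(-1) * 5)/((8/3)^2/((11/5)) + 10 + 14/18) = 495/1387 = 0.36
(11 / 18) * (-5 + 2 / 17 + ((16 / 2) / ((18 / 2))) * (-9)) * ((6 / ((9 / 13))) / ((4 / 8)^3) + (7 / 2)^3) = -2162479 / 2448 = -883.37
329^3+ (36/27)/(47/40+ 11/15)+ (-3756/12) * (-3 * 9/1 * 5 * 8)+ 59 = 8232410012/229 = 35949388.70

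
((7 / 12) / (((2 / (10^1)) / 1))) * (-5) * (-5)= 875 / 12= 72.92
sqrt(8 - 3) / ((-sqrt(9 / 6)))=-1.83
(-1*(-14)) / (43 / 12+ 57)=0.23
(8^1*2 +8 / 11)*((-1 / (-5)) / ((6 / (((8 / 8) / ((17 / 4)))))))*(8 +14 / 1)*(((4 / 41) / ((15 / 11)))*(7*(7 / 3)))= 3.37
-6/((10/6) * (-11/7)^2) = -882/605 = -1.46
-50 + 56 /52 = -636 /13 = -48.92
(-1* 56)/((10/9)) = -252/5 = -50.40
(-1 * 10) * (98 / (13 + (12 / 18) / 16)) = -23520 / 313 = -75.14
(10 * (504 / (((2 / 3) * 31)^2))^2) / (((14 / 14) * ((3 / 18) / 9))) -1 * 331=420.92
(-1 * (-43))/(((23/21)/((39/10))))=35217/230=153.12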